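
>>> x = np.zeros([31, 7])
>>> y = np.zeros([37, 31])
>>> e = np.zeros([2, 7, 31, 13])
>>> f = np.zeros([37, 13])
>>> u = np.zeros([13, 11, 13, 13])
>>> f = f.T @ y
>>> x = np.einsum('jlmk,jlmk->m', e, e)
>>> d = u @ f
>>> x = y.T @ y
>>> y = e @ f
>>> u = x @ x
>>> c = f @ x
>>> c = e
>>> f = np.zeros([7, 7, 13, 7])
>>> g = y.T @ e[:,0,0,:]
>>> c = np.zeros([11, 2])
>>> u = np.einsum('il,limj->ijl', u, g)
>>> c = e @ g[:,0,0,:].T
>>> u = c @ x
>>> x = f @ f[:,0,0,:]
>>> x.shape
(7, 7, 13, 7)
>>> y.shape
(2, 7, 31, 31)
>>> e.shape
(2, 7, 31, 13)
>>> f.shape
(7, 7, 13, 7)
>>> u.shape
(2, 7, 31, 31)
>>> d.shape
(13, 11, 13, 31)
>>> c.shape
(2, 7, 31, 31)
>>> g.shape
(31, 31, 7, 13)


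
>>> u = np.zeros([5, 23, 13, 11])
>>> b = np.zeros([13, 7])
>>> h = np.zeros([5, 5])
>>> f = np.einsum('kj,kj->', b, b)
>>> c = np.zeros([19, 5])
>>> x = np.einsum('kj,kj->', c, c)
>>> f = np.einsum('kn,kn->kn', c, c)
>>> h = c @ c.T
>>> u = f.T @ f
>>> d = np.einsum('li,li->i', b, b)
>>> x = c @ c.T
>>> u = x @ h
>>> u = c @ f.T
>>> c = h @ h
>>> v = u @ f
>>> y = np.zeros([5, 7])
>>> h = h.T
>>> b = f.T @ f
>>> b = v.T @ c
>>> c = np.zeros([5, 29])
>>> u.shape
(19, 19)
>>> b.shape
(5, 19)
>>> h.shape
(19, 19)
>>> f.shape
(19, 5)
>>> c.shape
(5, 29)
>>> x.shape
(19, 19)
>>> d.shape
(7,)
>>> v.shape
(19, 5)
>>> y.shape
(5, 7)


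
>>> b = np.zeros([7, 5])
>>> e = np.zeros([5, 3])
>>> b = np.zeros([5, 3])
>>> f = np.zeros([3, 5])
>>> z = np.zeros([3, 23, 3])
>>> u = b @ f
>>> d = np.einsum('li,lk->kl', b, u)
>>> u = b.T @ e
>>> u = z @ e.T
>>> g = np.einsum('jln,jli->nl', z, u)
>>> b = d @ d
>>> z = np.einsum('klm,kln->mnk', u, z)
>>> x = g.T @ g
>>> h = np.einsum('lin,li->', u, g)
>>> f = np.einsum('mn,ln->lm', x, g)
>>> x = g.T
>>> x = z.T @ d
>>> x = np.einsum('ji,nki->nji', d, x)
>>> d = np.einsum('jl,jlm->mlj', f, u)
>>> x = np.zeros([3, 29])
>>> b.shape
(5, 5)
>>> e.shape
(5, 3)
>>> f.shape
(3, 23)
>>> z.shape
(5, 3, 3)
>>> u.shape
(3, 23, 5)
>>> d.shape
(5, 23, 3)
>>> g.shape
(3, 23)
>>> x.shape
(3, 29)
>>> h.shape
()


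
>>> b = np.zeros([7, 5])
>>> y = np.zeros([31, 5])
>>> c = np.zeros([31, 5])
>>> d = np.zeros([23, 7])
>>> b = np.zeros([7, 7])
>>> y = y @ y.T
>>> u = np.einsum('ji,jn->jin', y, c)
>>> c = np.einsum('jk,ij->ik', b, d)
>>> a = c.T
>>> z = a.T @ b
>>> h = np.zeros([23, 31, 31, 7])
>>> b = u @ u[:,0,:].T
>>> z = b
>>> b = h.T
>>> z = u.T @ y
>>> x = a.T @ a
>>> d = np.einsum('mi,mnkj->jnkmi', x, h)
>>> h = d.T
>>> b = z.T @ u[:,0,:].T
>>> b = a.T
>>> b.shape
(23, 7)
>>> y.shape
(31, 31)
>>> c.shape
(23, 7)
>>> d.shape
(7, 31, 31, 23, 23)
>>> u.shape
(31, 31, 5)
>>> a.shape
(7, 23)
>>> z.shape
(5, 31, 31)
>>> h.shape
(23, 23, 31, 31, 7)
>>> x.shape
(23, 23)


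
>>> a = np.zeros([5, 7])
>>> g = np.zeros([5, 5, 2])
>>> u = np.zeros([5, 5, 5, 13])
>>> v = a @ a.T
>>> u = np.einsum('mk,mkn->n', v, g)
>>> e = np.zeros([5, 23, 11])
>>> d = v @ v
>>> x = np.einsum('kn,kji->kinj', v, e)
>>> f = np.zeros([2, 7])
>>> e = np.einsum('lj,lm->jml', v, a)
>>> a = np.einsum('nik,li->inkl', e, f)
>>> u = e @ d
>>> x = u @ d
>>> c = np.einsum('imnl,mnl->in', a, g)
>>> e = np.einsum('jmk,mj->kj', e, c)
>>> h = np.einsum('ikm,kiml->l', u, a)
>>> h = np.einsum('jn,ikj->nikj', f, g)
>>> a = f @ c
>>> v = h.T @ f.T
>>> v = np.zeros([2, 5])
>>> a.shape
(2, 5)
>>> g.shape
(5, 5, 2)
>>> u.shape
(5, 7, 5)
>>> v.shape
(2, 5)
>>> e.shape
(5, 5)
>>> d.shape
(5, 5)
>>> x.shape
(5, 7, 5)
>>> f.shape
(2, 7)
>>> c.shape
(7, 5)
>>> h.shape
(7, 5, 5, 2)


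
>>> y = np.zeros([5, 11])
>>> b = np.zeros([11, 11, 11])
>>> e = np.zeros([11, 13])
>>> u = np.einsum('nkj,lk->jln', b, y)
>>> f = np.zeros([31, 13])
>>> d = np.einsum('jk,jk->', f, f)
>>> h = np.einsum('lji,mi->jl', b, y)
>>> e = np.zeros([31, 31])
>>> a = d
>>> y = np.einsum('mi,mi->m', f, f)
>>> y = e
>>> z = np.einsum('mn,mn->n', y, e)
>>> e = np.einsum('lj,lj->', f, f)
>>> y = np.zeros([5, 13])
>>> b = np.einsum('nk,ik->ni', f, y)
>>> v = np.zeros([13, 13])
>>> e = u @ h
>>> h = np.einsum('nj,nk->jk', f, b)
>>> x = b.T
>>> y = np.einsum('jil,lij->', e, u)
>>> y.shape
()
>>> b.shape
(31, 5)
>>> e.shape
(11, 5, 11)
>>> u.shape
(11, 5, 11)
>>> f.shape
(31, 13)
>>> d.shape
()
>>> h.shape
(13, 5)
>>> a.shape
()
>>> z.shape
(31,)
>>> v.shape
(13, 13)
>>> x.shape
(5, 31)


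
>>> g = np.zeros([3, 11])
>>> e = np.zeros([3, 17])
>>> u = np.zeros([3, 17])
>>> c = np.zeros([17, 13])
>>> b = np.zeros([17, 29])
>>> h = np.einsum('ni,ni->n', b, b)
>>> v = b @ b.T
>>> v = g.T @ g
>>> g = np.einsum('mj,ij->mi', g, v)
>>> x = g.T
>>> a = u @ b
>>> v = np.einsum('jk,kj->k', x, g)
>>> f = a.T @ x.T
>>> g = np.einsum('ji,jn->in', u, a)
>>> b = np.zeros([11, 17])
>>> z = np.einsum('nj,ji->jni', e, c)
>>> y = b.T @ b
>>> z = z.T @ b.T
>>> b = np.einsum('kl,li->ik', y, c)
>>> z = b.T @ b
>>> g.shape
(17, 29)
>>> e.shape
(3, 17)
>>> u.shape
(3, 17)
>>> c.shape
(17, 13)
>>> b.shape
(13, 17)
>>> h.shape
(17,)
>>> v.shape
(3,)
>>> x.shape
(11, 3)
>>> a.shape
(3, 29)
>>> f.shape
(29, 11)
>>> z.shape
(17, 17)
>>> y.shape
(17, 17)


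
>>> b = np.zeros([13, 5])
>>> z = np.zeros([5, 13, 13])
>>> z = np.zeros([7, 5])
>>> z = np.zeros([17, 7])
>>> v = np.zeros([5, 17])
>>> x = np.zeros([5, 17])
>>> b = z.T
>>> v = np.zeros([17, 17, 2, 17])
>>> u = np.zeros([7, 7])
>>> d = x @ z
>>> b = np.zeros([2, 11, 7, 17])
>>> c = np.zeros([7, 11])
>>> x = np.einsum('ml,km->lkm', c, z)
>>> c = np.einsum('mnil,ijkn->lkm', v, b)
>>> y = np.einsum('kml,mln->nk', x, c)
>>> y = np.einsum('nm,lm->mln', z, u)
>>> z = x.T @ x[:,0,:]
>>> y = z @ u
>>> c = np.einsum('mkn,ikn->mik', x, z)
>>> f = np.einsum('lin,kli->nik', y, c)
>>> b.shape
(2, 11, 7, 17)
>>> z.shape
(7, 17, 7)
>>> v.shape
(17, 17, 2, 17)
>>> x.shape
(11, 17, 7)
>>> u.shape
(7, 7)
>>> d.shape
(5, 7)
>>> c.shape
(11, 7, 17)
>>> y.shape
(7, 17, 7)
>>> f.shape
(7, 17, 11)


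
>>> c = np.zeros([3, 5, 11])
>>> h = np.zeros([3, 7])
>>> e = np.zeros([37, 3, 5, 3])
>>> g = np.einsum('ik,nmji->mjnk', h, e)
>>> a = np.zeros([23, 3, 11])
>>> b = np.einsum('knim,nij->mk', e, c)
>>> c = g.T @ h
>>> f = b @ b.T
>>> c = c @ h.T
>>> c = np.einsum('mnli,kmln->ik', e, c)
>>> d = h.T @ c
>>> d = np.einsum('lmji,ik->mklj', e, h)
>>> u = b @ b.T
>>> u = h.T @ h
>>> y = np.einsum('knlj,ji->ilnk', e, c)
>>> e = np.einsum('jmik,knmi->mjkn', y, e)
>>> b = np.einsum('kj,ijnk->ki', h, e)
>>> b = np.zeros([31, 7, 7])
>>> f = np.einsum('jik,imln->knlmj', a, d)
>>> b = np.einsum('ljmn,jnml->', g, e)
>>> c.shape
(3, 7)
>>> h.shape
(3, 7)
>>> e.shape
(5, 7, 37, 3)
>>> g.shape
(3, 5, 37, 7)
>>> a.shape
(23, 3, 11)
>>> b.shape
()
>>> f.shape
(11, 5, 37, 7, 23)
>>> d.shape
(3, 7, 37, 5)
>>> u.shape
(7, 7)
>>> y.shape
(7, 5, 3, 37)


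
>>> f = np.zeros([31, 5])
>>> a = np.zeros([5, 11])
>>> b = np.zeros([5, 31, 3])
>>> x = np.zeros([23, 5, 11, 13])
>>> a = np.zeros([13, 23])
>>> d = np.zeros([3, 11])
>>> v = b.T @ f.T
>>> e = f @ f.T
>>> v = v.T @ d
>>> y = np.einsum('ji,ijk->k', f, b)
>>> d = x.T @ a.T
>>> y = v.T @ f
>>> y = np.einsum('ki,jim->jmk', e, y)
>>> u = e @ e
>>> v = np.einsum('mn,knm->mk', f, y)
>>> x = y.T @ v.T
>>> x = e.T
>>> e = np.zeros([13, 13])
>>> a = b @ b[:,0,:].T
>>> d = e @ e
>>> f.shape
(31, 5)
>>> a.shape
(5, 31, 5)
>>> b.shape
(5, 31, 3)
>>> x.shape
(31, 31)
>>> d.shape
(13, 13)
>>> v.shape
(31, 11)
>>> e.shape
(13, 13)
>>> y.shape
(11, 5, 31)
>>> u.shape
(31, 31)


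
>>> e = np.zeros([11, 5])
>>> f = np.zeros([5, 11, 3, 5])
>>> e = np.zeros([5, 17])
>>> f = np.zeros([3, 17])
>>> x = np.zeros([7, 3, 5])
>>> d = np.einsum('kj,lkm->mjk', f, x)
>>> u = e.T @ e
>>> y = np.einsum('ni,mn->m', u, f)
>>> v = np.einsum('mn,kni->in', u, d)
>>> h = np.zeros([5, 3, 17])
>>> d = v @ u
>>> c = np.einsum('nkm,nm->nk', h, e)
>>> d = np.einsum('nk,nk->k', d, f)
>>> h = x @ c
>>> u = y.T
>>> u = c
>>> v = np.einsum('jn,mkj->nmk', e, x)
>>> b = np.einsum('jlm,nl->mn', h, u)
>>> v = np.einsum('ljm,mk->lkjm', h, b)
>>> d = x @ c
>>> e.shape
(5, 17)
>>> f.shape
(3, 17)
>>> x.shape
(7, 3, 5)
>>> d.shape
(7, 3, 3)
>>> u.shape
(5, 3)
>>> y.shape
(3,)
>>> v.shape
(7, 5, 3, 3)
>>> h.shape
(7, 3, 3)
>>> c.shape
(5, 3)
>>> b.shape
(3, 5)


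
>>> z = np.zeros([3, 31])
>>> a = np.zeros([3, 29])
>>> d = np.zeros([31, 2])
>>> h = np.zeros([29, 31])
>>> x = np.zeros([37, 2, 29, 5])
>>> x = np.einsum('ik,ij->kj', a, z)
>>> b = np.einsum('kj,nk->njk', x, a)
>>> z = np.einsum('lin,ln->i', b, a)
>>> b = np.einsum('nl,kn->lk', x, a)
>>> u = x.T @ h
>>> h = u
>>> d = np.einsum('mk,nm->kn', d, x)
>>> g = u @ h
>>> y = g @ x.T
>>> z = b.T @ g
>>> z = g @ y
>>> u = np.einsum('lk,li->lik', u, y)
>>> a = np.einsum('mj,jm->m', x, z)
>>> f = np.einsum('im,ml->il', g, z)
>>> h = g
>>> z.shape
(31, 29)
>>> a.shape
(29,)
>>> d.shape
(2, 29)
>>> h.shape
(31, 31)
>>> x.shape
(29, 31)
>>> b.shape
(31, 3)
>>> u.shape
(31, 29, 31)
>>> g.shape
(31, 31)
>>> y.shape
(31, 29)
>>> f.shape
(31, 29)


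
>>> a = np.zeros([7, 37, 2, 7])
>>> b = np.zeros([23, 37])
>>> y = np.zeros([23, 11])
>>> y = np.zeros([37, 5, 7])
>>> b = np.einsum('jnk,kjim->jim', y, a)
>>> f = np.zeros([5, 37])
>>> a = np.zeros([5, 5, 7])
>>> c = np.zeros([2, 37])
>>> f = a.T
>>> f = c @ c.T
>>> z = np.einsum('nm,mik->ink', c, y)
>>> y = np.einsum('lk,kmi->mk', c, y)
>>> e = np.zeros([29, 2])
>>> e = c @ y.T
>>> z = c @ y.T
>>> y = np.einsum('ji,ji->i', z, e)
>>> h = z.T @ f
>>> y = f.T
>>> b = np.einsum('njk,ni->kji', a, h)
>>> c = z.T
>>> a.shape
(5, 5, 7)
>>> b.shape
(7, 5, 2)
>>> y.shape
(2, 2)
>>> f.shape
(2, 2)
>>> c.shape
(5, 2)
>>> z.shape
(2, 5)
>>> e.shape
(2, 5)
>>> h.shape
(5, 2)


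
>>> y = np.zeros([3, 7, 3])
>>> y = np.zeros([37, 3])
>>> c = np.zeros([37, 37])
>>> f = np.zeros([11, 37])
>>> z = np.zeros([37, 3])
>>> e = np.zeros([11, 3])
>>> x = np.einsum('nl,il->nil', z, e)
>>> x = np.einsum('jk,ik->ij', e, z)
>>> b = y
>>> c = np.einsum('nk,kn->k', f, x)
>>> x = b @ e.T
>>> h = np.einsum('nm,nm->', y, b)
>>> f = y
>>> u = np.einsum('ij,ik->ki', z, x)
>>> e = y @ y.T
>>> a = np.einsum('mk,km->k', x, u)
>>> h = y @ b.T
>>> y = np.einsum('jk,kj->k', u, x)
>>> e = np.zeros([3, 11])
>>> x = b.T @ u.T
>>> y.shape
(37,)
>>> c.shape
(37,)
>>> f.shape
(37, 3)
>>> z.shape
(37, 3)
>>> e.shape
(3, 11)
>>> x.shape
(3, 11)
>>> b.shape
(37, 3)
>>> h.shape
(37, 37)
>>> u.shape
(11, 37)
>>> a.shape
(11,)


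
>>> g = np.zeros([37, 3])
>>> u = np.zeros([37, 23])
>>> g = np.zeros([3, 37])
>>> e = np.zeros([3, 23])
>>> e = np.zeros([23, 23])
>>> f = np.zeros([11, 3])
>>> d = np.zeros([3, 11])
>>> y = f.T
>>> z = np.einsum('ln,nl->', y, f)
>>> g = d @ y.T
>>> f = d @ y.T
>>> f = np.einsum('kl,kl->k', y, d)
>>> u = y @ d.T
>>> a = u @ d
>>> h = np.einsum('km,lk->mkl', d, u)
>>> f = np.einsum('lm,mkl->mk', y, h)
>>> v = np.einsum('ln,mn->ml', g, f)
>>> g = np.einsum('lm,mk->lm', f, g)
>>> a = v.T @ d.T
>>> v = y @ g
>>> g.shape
(11, 3)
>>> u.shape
(3, 3)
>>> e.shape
(23, 23)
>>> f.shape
(11, 3)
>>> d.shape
(3, 11)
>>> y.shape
(3, 11)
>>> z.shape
()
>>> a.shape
(3, 3)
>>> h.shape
(11, 3, 3)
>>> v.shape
(3, 3)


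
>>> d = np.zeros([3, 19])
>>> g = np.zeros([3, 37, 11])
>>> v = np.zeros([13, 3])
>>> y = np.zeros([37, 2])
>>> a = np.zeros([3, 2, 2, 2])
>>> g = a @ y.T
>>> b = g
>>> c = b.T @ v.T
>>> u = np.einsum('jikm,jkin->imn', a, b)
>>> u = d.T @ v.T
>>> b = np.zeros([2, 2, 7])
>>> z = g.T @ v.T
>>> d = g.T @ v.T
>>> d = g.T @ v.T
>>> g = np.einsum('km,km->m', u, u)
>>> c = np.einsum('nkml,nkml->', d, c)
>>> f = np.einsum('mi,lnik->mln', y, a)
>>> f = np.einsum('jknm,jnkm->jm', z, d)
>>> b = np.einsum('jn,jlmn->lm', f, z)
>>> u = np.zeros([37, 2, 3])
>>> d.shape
(37, 2, 2, 13)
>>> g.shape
(13,)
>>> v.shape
(13, 3)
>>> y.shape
(37, 2)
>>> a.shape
(3, 2, 2, 2)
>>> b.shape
(2, 2)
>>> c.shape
()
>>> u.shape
(37, 2, 3)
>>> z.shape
(37, 2, 2, 13)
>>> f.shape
(37, 13)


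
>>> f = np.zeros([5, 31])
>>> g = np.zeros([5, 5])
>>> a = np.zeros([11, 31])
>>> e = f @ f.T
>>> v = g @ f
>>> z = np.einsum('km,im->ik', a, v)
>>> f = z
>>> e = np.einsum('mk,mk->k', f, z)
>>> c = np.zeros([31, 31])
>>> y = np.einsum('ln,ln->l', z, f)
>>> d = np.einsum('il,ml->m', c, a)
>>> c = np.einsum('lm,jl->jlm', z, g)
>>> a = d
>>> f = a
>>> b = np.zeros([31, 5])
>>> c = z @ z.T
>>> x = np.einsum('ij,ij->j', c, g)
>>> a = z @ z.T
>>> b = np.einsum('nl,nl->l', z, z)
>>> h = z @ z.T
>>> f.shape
(11,)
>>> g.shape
(5, 5)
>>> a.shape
(5, 5)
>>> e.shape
(11,)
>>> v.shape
(5, 31)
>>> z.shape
(5, 11)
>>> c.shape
(5, 5)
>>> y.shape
(5,)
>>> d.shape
(11,)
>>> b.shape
(11,)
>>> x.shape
(5,)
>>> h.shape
(5, 5)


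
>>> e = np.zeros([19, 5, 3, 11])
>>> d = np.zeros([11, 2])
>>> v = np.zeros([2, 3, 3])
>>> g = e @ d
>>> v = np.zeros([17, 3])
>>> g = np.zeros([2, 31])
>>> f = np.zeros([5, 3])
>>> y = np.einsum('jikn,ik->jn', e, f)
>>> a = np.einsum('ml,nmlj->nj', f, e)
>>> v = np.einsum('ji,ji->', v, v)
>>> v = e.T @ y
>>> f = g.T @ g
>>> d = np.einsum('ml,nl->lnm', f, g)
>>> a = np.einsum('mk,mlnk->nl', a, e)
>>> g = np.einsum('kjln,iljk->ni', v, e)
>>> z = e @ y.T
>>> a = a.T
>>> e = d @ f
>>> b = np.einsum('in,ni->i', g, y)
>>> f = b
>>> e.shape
(31, 2, 31)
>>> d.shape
(31, 2, 31)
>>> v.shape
(11, 3, 5, 11)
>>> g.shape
(11, 19)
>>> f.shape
(11,)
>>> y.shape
(19, 11)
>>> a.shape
(5, 3)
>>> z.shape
(19, 5, 3, 19)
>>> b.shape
(11,)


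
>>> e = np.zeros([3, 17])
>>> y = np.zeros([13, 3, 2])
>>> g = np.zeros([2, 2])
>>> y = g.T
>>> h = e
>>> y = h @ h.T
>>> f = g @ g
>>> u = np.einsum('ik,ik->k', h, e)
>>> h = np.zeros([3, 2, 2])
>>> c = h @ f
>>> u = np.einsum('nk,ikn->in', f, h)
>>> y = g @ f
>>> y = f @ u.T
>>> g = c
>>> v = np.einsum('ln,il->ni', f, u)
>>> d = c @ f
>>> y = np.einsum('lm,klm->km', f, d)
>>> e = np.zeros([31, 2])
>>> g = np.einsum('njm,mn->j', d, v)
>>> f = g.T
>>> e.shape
(31, 2)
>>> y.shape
(3, 2)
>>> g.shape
(2,)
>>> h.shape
(3, 2, 2)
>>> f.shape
(2,)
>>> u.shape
(3, 2)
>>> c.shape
(3, 2, 2)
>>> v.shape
(2, 3)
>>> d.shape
(3, 2, 2)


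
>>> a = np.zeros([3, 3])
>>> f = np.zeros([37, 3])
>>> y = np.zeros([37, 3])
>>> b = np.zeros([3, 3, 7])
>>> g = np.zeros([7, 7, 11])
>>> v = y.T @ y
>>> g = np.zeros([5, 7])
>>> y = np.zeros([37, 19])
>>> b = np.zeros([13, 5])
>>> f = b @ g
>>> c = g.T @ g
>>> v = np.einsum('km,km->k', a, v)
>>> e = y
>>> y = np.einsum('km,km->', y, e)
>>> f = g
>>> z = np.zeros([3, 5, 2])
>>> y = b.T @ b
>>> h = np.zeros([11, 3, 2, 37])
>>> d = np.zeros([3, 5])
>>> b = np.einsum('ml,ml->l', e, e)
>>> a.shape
(3, 3)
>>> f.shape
(5, 7)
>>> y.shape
(5, 5)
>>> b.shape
(19,)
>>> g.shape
(5, 7)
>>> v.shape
(3,)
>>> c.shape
(7, 7)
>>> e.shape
(37, 19)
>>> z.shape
(3, 5, 2)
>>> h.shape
(11, 3, 2, 37)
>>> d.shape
(3, 5)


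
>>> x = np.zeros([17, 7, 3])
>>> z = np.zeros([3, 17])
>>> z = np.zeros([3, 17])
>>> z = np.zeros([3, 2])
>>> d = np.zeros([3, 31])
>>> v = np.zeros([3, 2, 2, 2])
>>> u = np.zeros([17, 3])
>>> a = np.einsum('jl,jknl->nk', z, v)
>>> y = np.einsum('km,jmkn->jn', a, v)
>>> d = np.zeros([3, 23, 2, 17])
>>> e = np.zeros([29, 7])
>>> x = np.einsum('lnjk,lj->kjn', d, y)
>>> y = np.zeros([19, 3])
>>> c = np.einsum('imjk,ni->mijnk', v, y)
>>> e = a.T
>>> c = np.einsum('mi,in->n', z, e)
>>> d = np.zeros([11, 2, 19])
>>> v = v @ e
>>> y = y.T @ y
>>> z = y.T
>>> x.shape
(17, 2, 23)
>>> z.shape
(3, 3)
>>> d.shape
(11, 2, 19)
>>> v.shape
(3, 2, 2, 2)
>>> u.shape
(17, 3)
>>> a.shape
(2, 2)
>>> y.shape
(3, 3)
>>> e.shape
(2, 2)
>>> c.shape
(2,)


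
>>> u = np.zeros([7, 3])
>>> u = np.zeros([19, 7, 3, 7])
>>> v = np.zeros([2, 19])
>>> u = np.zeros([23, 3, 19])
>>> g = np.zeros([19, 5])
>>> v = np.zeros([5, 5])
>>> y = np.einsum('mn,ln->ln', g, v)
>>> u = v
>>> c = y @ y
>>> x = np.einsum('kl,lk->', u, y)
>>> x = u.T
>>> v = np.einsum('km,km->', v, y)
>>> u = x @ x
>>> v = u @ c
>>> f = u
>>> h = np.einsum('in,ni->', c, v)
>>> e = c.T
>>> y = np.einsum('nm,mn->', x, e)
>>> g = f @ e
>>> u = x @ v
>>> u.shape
(5, 5)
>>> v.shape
(5, 5)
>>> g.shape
(5, 5)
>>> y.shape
()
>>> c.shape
(5, 5)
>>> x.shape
(5, 5)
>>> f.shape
(5, 5)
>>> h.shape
()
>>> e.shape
(5, 5)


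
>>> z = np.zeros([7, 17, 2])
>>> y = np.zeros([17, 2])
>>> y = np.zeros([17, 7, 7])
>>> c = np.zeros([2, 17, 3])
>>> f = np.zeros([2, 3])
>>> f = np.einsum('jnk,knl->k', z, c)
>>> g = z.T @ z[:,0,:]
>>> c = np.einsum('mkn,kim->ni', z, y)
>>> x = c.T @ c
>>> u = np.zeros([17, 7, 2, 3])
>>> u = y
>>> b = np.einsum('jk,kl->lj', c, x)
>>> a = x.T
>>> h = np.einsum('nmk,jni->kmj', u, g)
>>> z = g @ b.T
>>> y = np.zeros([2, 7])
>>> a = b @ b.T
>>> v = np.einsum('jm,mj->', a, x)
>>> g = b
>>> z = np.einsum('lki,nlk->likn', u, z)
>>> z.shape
(17, 7, 7, 2)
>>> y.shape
(2, 7)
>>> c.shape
(2, 7)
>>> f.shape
(2,)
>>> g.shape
(7, 2)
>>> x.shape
(7, 7)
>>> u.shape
(17, 7, 7)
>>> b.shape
(7, 2)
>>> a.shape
(7, 7)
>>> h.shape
(7, 7, 2)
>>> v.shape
()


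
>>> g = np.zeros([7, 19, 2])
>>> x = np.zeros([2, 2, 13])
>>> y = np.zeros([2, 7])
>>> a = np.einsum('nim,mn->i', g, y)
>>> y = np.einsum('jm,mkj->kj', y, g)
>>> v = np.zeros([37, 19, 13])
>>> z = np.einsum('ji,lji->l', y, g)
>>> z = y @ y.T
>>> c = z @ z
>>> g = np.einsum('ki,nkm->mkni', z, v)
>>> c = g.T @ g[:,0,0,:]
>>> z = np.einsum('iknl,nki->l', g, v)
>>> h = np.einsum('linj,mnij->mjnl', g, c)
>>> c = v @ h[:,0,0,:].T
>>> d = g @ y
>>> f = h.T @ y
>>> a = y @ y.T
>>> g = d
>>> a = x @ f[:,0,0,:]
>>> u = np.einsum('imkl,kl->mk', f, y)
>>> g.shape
(13, 19, 37, 2)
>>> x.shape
(2, 2, 13)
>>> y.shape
(19, 2)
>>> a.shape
(2, 2, 2)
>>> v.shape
(37, 19, 13)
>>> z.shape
(19,)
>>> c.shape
(37, 19, 19)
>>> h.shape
(19, 19, 37, 13)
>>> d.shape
(13, 19, 37, 2)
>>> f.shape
(13, 37, 19, 2)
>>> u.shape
(37, 19)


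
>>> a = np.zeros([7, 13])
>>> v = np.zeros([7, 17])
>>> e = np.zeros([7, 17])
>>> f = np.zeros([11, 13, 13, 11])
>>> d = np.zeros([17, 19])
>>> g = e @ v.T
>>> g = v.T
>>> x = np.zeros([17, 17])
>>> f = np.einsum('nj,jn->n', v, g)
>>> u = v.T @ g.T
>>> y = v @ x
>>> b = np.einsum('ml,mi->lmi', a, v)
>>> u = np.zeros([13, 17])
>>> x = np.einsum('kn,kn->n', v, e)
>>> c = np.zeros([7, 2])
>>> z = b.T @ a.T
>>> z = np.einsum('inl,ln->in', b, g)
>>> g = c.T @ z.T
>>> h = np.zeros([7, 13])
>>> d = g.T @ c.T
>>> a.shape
(7, 13)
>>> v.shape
(7, 17)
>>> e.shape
(7, 17)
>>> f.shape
(7,)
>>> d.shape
(13, 7)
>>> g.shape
(2, 13)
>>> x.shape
(17,)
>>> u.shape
(13, 17)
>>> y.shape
(7, 17)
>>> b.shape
(13, 7, 17)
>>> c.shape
(7, 2)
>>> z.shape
(13, 7)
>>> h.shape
(7, 13)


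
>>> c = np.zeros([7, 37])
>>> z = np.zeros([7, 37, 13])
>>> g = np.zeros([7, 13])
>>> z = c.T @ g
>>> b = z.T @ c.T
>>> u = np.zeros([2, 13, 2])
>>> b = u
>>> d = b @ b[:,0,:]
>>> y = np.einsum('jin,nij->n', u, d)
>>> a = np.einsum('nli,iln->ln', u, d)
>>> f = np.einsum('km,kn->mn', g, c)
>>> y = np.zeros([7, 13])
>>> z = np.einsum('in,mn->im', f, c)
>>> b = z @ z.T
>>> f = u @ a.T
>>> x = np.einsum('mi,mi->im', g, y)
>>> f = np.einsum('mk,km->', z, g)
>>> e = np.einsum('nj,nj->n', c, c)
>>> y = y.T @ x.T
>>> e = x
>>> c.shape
(7, 37)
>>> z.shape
(13, 7)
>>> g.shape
(7, 13)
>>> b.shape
(13, 13)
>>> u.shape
(2, 13, 2)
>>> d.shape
(2, 13, 2)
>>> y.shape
(13, 13)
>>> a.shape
(13, 2)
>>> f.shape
()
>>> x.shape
(13, 7)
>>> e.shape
(13, 7)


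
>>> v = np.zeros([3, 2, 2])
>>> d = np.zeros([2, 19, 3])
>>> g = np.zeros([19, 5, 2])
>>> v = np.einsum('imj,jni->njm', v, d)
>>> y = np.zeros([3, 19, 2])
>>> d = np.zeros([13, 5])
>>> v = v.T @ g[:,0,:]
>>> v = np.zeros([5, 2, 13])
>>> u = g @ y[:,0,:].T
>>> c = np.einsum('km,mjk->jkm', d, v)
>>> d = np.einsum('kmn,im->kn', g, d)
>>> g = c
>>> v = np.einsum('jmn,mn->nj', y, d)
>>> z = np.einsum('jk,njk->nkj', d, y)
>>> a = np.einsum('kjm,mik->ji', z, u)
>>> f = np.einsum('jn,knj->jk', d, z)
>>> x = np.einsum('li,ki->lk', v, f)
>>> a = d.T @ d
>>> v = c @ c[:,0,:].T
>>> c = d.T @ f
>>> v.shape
(2, 13, 2)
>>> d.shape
(19, 2)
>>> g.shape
(2, 13, 5)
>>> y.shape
(3, 19, 2)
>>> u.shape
(19, 5, 3)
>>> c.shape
(2, 3)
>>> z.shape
(3, 2, 19)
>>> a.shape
(2, 2)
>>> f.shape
(19, 3)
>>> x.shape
(2, 19)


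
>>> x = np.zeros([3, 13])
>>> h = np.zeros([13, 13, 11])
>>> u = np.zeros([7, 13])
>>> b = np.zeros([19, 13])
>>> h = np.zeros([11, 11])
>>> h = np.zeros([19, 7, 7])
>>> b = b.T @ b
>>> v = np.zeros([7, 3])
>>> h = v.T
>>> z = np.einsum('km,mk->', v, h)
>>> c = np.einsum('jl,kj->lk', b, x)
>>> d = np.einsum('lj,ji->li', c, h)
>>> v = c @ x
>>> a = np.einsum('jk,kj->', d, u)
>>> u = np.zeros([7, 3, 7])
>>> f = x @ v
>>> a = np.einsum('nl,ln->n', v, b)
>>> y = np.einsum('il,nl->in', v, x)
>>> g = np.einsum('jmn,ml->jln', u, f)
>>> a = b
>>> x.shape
(3, 13)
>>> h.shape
(3, 7)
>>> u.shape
(7, 3, 7)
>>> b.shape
(13, 13)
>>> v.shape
(13, 13)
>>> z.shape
()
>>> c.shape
(13, 3)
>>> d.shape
(13, 7)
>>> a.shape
(13, 13)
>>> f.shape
(3, 13)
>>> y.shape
(13, 3)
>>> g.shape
(7, 13, 7)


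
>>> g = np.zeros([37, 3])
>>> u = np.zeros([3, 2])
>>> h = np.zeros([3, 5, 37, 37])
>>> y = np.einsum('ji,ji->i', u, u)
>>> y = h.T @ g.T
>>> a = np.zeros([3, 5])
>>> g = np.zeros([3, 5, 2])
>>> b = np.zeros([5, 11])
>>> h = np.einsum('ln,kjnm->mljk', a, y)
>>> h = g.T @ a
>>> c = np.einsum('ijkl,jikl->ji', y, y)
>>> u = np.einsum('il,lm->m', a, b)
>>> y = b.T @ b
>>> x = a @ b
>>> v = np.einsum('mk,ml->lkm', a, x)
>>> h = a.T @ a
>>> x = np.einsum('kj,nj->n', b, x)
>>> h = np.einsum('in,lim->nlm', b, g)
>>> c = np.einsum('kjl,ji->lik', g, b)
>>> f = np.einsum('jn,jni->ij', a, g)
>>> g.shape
(3, 5, 2)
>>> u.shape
(11,)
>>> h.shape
(11, 3, 2)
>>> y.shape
(11, 11)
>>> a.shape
(3, 5)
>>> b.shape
(5, 11)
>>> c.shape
(2, 11, 3)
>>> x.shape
(3,)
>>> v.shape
(11, 5, 3)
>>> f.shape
(2, 3)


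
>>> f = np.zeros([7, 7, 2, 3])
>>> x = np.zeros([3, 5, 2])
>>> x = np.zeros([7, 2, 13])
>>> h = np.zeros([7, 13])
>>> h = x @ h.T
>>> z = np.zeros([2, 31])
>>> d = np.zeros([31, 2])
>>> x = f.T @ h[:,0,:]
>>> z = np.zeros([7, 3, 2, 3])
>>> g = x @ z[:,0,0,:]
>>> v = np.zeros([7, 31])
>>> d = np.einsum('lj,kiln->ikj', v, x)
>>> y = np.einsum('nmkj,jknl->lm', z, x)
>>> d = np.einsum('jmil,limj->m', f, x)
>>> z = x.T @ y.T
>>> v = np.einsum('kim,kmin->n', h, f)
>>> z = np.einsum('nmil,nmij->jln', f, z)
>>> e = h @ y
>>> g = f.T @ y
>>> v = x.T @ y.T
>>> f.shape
(7, 7, 2, 3)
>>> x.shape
(3, 2, 7, 7)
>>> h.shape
(7, 2, 7)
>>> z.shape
(7, 3, 7)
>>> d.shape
(7,)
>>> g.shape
(3, 2, 7, 3)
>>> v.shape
(7, 7, 2, 7)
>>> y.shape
(7, 3)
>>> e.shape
(7, 2, 3)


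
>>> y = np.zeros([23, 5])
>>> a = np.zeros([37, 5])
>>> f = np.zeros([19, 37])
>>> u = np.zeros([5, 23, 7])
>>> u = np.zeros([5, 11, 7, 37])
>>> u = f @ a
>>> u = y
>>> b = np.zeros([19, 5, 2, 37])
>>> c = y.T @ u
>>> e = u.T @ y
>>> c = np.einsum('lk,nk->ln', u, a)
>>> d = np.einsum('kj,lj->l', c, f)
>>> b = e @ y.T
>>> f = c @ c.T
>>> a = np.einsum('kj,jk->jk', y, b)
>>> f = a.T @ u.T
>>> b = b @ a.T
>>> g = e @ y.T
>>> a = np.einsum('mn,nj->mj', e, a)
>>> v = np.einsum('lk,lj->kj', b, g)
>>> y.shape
(23, 5)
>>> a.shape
(5, 23)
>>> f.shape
(23, 23)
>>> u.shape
(23, 5)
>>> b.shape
(5, 5)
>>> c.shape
(23, 37)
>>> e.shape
(5, 5)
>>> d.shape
(19,)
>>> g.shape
(5, 23)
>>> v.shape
(5, 23)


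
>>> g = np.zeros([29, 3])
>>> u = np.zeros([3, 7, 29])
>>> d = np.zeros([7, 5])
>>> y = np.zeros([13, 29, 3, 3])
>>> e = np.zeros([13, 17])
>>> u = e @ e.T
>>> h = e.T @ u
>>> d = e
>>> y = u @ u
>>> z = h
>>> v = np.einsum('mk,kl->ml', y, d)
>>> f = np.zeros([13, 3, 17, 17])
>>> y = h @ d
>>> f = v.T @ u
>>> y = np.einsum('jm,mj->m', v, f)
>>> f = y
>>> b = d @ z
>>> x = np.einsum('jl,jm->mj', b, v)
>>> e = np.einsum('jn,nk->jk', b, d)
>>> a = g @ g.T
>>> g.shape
(29, 3)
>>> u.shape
(13, 13)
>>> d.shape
(13, 17)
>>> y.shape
(17,)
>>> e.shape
(13, 17)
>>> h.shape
(17, 13)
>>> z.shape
(17, 13)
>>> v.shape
(13, 17)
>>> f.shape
(17,)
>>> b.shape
(13, 13)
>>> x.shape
(17, 13)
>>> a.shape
(29, 29)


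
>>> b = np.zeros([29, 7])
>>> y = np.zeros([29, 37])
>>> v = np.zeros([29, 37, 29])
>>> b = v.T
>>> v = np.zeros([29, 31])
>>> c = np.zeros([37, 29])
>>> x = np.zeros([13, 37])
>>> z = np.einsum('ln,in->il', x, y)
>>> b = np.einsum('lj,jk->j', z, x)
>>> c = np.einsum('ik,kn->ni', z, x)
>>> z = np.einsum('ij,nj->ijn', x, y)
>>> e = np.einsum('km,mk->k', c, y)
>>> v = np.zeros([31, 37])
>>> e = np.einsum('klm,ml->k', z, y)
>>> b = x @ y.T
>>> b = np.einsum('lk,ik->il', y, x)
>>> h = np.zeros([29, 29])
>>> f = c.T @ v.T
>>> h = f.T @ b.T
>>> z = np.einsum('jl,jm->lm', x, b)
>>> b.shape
(13, 29)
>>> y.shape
(29, 37)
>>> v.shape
(31, 37)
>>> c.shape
(37, 29)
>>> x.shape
(13, 37)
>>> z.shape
(37, 29)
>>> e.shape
(13,)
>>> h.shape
(31, 13)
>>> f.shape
(29, 31)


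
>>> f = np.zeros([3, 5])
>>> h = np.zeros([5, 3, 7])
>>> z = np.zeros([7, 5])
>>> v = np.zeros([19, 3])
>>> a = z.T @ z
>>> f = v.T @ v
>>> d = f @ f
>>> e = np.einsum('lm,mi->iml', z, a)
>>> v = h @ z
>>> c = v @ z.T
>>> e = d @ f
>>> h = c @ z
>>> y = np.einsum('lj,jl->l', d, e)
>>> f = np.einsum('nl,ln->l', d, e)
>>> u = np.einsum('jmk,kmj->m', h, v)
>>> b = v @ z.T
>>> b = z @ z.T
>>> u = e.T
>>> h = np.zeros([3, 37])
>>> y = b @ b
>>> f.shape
(3,)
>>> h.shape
(3, 37)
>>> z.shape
(7, 5)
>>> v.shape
(5, 3, 5)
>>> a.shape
(5, 5)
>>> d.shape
(3, 3)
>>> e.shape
(3, 3)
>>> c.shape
(5, 3, 7)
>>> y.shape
(7, 7)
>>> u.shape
(3, 3)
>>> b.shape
(7, 7)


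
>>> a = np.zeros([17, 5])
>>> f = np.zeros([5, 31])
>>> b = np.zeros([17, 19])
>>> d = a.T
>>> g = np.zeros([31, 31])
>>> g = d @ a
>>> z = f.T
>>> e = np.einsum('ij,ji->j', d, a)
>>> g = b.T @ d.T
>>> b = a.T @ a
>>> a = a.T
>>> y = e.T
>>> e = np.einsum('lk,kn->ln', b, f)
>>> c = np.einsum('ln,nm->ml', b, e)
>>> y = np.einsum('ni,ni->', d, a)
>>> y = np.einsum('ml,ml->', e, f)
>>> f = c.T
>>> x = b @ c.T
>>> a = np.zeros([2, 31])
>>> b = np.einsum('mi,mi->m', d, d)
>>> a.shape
(2, 31)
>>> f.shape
(5, 31)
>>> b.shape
(5,)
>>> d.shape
(5, 17)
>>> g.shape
(19, 5)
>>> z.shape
(31, 5)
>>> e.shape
(5, 31)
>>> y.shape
()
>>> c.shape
(31, 5)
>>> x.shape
(5, 31)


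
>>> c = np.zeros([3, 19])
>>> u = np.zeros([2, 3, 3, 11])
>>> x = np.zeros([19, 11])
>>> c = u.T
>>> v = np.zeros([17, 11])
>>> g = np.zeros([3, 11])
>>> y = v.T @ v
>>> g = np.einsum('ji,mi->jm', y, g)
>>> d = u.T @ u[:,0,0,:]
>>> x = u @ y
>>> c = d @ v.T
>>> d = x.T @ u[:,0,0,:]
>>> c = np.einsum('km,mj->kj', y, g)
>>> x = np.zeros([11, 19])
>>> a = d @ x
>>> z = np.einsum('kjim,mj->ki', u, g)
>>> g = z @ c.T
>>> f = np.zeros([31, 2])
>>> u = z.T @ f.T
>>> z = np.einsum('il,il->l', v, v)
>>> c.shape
(11, 3)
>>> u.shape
(3, 31)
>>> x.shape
(11, 19)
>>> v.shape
(17, 11)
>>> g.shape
(2, 11)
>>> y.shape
(11, 11)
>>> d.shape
(11, 3, 3, 11)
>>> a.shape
(11, 3, 3, 19)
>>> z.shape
(11,)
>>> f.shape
(31, 2)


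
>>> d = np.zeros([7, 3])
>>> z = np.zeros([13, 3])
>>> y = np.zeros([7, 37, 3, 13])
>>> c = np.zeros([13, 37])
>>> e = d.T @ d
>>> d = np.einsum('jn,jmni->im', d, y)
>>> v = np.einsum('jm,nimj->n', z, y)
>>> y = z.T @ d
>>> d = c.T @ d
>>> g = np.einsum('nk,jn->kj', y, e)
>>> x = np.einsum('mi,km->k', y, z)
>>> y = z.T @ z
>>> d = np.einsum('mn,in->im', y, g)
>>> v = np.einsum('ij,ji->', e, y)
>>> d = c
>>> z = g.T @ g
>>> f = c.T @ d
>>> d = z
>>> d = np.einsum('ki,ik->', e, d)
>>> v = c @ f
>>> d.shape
()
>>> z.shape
(3, 3)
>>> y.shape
(3, 3)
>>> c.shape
(13, 37)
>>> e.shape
(3, 3)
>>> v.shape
(13, 37)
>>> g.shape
(37, 3)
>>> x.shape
(13,)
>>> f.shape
(37, 37)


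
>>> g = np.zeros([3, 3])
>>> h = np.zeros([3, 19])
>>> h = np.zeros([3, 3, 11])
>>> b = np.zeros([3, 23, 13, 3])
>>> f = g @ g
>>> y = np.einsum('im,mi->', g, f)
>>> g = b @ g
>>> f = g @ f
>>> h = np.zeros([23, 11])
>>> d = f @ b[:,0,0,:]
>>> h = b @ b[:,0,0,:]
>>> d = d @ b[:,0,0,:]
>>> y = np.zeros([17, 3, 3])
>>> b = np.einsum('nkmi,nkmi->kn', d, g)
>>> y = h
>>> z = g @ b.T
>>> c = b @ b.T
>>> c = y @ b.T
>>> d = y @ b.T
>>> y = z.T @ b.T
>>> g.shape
(3, 23, 13, 3)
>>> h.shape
(3, 23, 13, 3)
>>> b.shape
(23, 3)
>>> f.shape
(3, 23, 13, 3)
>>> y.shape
(23, 13, 23, 23)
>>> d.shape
(3, 23, 13, 23)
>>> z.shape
(3, 23, 13, 23)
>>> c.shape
(3, 23, 13, 23)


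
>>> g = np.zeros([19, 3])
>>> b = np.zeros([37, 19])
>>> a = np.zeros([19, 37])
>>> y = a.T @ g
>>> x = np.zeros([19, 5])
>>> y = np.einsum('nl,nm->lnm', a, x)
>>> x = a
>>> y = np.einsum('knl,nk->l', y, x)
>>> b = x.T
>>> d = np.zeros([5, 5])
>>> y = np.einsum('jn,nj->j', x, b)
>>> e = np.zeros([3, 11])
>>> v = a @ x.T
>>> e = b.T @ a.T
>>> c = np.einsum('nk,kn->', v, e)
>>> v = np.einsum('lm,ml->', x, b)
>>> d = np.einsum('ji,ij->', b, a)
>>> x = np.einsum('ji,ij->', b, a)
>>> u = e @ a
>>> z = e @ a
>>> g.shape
(19, 3)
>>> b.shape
(37, 19)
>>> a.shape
(19, 37)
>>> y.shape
(19,)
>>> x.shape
()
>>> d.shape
()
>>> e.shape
(19, 19)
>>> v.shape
()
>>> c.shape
()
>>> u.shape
(19, 37)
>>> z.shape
(19, 37)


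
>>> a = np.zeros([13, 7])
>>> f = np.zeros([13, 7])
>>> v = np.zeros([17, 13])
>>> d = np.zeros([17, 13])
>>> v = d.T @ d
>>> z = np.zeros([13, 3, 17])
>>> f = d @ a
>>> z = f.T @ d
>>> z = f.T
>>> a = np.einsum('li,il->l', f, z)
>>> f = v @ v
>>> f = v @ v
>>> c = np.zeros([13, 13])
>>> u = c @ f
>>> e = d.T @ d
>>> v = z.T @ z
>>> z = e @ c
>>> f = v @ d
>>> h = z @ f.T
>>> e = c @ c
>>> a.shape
(17,)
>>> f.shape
(17, 13)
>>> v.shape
(17, 17)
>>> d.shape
(17, 13)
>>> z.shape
(13, 13)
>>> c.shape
(13, 13)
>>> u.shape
(13, 13)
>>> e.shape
(13, 13)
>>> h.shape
(13, 17)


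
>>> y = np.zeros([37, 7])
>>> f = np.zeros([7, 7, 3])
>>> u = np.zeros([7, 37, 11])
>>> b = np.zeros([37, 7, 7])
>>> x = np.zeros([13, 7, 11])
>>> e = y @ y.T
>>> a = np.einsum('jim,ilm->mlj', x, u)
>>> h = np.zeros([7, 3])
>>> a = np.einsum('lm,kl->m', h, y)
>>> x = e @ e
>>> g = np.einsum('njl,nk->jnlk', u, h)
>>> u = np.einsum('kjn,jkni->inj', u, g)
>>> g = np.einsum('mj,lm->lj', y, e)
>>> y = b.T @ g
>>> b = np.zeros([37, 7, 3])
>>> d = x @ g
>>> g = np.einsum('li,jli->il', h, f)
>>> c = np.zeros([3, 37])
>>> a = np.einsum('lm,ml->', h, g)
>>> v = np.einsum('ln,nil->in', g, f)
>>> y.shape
(7, 7, 7)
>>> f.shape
(7, 7, 3)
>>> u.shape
(3, 11, 37)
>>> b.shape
(37, 7, 3)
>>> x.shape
(37, 37)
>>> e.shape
(37, 37)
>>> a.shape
()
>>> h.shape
(7, 3)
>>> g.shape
(3, 7)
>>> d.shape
(37, 7)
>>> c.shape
(3, 37)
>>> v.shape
(7, 7)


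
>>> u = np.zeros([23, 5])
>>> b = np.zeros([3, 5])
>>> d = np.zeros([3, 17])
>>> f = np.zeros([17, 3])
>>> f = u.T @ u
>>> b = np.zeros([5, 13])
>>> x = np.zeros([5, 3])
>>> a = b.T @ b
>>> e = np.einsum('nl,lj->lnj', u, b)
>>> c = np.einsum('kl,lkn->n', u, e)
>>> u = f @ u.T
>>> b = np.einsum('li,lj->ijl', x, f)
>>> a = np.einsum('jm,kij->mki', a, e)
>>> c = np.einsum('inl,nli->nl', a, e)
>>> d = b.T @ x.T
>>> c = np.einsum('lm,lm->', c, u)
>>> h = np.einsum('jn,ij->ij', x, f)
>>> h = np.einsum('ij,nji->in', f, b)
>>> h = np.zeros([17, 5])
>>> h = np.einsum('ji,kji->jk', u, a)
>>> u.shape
(5, 23)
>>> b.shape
(3, 5, 5)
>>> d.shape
(5, 5, 5)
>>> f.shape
(5, 5)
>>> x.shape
(5, 3)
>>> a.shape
(13, 5, 23)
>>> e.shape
(5, 23, 13)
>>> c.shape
()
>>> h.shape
(5, 13)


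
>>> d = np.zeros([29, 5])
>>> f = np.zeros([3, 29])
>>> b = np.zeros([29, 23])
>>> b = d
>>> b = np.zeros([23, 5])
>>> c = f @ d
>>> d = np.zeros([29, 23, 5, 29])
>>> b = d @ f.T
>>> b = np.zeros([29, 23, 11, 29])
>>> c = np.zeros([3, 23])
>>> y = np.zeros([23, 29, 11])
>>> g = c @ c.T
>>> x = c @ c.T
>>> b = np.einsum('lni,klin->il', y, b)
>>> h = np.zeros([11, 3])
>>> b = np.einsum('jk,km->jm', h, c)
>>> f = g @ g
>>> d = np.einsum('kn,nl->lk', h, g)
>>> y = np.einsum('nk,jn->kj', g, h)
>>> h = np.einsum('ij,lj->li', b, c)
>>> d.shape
(3, 11)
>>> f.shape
(3, 3)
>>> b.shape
(11, 23)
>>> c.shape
(3, 23)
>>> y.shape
(3, 11)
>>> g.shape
(3, 3)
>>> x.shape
(3, 3)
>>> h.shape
(3, 11)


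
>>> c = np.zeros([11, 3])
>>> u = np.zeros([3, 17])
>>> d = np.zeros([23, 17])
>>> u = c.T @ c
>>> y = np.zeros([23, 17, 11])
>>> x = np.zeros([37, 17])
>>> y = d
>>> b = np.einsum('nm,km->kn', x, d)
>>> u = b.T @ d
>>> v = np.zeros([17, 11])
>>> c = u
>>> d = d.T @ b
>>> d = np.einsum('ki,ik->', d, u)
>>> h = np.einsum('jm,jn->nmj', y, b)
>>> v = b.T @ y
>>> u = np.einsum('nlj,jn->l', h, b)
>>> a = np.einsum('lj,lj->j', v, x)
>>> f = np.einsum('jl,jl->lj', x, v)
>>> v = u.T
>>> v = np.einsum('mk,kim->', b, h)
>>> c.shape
(37, 17)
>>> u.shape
(17,)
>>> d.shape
()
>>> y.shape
(23, 17)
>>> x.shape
(37, 17)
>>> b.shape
(23, 37)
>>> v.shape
()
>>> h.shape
(37, 17, 23)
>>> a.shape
(17,)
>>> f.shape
(17, 37)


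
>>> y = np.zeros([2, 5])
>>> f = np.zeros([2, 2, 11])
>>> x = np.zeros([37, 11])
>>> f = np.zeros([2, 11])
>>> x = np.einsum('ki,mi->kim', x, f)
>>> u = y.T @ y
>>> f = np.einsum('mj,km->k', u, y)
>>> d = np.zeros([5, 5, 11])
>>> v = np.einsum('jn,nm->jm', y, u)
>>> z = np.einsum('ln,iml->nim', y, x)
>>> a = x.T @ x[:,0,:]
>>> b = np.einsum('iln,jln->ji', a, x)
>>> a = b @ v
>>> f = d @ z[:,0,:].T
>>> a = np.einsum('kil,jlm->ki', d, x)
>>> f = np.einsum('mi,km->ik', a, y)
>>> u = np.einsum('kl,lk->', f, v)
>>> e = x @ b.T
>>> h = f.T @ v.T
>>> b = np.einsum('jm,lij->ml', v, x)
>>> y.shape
(2, 5)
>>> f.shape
(5, 2)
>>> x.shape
(37, 11, 2)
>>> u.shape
()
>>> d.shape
(5, 5, 11)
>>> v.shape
(2, 5)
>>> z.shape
(5, 37, 11)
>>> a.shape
(5, 5)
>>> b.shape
(5, 37)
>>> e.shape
(37, 11, 37)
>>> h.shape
(2, 2)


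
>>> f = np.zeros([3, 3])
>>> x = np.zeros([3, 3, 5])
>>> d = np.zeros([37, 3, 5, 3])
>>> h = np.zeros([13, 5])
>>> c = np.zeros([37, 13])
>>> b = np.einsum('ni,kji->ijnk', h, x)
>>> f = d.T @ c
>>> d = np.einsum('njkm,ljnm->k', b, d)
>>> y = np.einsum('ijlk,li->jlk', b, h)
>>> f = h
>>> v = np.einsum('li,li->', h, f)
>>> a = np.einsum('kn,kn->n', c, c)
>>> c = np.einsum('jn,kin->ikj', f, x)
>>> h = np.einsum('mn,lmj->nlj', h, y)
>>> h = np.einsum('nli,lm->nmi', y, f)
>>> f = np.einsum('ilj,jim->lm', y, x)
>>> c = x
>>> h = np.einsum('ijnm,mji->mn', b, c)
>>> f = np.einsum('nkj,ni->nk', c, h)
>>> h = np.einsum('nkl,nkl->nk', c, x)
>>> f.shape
(3, 3)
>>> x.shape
(3, 3, 5)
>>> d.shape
(13,)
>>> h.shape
(3, 3)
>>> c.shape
(3, 3, 5)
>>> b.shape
(5, 3, 13, 3)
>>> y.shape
(3, 13, 3)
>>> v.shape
()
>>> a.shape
(13,)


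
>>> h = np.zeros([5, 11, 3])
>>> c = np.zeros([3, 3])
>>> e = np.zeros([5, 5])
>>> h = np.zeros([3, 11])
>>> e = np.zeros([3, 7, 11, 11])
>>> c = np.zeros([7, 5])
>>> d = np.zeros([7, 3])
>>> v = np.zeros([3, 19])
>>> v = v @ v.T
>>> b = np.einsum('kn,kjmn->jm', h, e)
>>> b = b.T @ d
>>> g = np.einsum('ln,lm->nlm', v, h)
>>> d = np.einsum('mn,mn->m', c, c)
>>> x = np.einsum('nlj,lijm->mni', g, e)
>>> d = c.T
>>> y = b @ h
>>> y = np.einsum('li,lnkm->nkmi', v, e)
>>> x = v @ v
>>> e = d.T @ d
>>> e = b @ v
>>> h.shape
(3, 11)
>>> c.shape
(7, 5)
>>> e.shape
(11, 3)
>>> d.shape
(5, 7)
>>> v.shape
(3, 3)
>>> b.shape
(11, 3)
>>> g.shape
(3, 3, 11)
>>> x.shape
(3, 3)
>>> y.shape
(7, 11, 11, 3)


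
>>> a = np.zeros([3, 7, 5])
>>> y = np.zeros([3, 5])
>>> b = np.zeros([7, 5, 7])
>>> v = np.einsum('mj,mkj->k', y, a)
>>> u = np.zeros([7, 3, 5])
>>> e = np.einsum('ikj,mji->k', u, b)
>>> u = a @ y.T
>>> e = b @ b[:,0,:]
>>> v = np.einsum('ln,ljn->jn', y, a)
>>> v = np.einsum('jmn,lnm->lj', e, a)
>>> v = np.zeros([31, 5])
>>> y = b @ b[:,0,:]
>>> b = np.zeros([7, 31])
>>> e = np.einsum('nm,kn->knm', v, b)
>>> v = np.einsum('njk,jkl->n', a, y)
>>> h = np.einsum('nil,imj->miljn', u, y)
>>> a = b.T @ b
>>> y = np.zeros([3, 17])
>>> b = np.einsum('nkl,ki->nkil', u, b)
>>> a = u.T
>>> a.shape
(3, 7, 3)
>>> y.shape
(3, 17)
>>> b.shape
(3, 7, 31, 3)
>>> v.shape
(3,)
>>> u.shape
(3, 7, 3)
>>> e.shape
(7, 31, 5)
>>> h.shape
(5, 7, 3, 7, 3)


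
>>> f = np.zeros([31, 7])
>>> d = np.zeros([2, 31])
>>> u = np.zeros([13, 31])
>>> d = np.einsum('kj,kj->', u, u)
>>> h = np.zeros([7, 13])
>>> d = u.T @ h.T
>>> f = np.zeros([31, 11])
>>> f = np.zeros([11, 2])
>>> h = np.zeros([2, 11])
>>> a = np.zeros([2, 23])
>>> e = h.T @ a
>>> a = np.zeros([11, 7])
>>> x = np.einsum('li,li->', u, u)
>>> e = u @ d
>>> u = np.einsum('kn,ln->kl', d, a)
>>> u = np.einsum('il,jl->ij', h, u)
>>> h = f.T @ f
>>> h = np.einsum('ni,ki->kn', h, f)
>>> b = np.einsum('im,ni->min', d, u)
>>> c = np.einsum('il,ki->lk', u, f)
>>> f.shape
(11, 2)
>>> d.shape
(31, 7)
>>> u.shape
(2, 31)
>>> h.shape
(11, 2)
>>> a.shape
(11, 7)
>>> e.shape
(13, 7)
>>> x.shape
()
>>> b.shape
(7, 31, 2)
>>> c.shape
(31, 11)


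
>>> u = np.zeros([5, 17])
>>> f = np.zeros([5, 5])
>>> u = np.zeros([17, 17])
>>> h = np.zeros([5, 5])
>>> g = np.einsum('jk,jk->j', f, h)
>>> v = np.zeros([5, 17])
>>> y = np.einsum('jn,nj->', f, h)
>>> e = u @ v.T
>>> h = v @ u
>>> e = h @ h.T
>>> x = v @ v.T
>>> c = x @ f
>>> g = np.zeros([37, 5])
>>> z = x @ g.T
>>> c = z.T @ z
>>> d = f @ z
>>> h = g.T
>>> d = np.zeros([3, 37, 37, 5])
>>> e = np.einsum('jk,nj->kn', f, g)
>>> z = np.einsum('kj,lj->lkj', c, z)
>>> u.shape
(17, 17)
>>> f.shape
(5, 5)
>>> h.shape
(5, 37)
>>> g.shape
(37, 5)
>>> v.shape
(5, 17)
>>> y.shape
()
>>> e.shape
(5, 37)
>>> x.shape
(5, 5)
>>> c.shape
(37, 37)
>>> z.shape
(5, 37, 37)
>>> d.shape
(3, 37, 37, 5)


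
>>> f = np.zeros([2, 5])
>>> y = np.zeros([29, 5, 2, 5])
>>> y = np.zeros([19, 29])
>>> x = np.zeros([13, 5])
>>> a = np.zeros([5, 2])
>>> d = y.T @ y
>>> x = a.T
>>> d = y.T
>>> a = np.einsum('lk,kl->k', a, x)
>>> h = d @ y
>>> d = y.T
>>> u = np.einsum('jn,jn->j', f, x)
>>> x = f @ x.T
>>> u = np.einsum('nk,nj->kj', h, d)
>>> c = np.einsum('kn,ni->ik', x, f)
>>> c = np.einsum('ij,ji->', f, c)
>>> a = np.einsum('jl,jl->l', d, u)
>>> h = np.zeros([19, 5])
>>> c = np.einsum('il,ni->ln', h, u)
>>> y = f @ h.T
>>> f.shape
(2, 5)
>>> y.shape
(2, 19)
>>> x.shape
(2, 2)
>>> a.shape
(19,)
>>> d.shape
(29, 19)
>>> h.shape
(19, 5)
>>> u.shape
(29, 19)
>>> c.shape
(5, 29)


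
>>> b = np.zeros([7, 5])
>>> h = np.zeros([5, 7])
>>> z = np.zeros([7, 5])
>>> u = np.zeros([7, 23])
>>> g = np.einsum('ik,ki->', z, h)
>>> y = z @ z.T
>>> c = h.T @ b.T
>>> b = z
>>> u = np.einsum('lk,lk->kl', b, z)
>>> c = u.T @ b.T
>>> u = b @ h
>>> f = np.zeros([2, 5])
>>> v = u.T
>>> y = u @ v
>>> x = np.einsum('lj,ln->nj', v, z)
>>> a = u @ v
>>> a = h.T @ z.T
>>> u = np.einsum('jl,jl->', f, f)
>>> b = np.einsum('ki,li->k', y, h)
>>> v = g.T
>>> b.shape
(7,)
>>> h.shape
(5, 7)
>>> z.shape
(7, 5)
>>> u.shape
()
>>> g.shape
()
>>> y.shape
(7, 7)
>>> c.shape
(7, 7)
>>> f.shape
(2, 5)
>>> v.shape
()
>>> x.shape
(5, 7)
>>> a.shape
(7, 7)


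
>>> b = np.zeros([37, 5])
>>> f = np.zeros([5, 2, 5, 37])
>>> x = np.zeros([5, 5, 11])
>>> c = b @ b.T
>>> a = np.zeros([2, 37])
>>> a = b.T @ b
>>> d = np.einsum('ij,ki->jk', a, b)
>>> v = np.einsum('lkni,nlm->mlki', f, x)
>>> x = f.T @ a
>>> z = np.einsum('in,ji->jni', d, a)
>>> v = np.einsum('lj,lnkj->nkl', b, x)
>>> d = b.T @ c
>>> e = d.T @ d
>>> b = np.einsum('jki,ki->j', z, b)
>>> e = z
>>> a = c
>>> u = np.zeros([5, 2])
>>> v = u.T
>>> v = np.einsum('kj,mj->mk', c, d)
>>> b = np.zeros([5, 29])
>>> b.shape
(5, 29)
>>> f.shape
(5, 2, 5, 37)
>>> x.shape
(37, 5, 2, 5)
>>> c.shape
(37, 37)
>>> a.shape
(37, 37)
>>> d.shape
(5, 37)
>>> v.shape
(5, 37)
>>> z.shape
(5, 37, 5)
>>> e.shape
(5, 37, 5)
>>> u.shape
(5, 2)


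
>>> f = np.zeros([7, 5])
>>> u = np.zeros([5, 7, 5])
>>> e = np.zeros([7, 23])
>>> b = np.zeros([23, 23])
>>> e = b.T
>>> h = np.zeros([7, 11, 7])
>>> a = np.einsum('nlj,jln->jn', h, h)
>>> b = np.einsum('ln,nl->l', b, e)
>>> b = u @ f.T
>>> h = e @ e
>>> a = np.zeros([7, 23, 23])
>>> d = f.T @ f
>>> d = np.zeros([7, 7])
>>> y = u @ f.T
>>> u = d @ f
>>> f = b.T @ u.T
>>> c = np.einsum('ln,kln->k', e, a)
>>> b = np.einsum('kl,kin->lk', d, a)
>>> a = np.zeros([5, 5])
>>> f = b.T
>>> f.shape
(7, 7)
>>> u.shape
(7, 5)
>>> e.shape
(23, 23)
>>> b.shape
(7, 7)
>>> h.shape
(23, 23)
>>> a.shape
(5, 5)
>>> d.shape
(7, 7)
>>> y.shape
(5, 7, 7)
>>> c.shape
(7,)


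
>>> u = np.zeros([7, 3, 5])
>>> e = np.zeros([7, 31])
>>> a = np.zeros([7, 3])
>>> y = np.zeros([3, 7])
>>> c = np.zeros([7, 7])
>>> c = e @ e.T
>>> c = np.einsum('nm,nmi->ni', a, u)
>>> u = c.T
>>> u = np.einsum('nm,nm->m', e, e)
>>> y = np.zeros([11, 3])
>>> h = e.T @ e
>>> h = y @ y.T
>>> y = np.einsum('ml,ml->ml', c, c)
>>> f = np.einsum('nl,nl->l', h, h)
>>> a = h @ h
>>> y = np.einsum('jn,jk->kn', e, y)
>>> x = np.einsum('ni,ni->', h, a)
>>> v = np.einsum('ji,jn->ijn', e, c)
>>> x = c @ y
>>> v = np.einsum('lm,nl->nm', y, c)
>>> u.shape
(31,)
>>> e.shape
(7, 31)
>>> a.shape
(11, 11)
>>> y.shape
(5, 31)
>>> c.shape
(7, 5)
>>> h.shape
(11, 11)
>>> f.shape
(11,)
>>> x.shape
(7, 31)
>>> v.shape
(7, 31)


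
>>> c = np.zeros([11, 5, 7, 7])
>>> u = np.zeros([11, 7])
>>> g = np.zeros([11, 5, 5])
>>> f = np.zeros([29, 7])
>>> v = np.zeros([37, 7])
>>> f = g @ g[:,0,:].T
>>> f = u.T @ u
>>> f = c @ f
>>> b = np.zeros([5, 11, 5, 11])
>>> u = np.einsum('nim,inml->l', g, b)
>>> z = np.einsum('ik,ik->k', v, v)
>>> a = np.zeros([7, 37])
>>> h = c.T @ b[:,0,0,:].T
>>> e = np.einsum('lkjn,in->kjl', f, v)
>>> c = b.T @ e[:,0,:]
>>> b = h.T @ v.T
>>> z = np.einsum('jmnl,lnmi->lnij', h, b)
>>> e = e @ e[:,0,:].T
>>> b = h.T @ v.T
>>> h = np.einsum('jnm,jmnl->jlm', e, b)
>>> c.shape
(11, 5, 11, 11)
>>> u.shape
(11,)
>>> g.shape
(11, 5, 5)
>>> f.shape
(11, 5, 7, 7)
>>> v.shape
(37, 7)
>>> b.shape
(5, 5, 7, 37)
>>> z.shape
(5, 5, 37, 7)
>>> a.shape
(7, 37)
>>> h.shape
(5, 37, 5)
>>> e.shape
(5, 7, 5)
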